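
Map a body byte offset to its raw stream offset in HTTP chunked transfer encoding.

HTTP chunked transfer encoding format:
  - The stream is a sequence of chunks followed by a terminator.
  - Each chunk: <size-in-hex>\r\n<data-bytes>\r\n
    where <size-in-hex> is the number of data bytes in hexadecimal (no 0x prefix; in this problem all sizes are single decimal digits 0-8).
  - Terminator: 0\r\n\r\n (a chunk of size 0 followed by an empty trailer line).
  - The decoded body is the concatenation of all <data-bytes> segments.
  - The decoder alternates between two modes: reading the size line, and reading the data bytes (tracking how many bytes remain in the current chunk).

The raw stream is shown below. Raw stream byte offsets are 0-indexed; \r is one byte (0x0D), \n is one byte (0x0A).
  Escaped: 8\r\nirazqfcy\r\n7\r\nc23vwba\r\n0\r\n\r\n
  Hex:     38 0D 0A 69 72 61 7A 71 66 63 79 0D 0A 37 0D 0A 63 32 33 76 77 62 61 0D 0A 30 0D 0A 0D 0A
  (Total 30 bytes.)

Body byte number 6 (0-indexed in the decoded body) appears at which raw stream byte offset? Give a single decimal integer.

Chunk 1: stream[0..1]='8' size=0x8=8, data at stream[3..11]='irazqfcy' -> body[0..8], body so far='irazqfcy'
Chunk 2: stream[13..14]='7' size=0x7=7, data at stream[16..23]='c23vwba' -> body[8..15], body so far='irazqfcyc23vwba'
Chunk 3: stream[25..26]='0' size=0 (terminator). Final body='irazqfcyc23vwba' (15 bytes)
Body byte 6 at stream offset 9

Answer: 9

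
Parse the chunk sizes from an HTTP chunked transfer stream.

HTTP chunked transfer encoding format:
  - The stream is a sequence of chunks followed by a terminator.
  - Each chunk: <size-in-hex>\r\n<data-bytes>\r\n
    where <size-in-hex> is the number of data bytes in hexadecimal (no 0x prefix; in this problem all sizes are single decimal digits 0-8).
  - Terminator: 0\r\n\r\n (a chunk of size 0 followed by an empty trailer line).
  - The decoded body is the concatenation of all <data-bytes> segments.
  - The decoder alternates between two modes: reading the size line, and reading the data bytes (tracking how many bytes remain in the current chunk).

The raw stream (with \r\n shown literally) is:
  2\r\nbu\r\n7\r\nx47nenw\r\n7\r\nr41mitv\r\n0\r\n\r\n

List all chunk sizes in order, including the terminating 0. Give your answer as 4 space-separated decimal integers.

Answer: 2 7 7 0

Derivation:
Chunk 1: stream[0..1]='2' size=0x2=2, data at stream[3..5]='bu' -> body[0..2], body so far='bu'
Chunk 2: stream[7..8]='7' size=0x7=7, data at stream[10..17]='x47nenw' -> body[2..9], body so far='bux47nenw'
Chunk 3: stream[19..20]='7' size=0x7=7, data at stream[22..29]='r41mitv' -> body[9..16], body so far='bux47nenwr41mitv'
Chunk 4: stream[31..32]='0' size=0 (terminator). Final body='bux47nenwr41mitv' (16 bytes)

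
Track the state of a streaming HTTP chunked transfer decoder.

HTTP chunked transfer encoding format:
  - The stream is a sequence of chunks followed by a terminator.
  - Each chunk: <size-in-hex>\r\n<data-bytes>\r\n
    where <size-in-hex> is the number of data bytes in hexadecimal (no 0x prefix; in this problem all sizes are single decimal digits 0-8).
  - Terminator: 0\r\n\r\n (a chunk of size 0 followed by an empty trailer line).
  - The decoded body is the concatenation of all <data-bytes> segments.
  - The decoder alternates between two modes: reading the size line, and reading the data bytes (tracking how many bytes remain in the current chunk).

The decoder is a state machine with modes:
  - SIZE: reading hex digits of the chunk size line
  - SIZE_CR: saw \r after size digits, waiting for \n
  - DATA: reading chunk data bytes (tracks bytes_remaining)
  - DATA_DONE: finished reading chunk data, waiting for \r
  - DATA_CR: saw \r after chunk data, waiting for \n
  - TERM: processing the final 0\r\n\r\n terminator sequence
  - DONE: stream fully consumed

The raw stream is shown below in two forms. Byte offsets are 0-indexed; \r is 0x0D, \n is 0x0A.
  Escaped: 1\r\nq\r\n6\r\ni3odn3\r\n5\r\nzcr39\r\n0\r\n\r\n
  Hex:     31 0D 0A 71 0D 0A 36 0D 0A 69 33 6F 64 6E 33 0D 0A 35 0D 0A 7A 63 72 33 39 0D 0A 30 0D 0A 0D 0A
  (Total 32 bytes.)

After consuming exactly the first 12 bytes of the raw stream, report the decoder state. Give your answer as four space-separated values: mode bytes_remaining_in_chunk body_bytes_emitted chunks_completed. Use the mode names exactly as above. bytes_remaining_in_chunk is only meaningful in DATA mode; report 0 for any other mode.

Answer: DATA 3 4 1

Derivation:
Byte 0 = '1': mode=SIZE remaining=0 emitted=0 chunks_done=0
Byte 1 = 0x0D: mode=SIZE_CR remaining=0 emitted=0 chunks_done=0
Byte 2 = 0x0A: mode=DATA remaining=1 emitted=0 chunks_done=0
Byte 3 = 'q': mode=DATA_DONE remaining=0 emitted=1 chunks_done=0
Byte 4 = 0x0D: mode=DATA_CR remaining=0 emitted=1 chunks_done=0
Byte 5 = 0x0A: mode=SIZE remaining=0 emitted=1 chunks_done=1
Byte 6 = '6': mode=SIZE remaining=0 emitted=1 chunks_done=1
Byte 7 = 0x0D: mode=SIZE_CR remaining=0 emitted=1 chunks_done=1
Byte 8 = 0x0A: mode=DATA remaining=6 emitted=1 chunks_done=1
Byte 9 = 'i': mode=DATA remaining=5 emitted=2 chunks_done=1
Byte 10 = '3': mode=DATA remaining=4 emitted=3 chunks_done=1
Byte 11 = 'o': mode=DATA remaining=3 emitted=4 chunks_done=1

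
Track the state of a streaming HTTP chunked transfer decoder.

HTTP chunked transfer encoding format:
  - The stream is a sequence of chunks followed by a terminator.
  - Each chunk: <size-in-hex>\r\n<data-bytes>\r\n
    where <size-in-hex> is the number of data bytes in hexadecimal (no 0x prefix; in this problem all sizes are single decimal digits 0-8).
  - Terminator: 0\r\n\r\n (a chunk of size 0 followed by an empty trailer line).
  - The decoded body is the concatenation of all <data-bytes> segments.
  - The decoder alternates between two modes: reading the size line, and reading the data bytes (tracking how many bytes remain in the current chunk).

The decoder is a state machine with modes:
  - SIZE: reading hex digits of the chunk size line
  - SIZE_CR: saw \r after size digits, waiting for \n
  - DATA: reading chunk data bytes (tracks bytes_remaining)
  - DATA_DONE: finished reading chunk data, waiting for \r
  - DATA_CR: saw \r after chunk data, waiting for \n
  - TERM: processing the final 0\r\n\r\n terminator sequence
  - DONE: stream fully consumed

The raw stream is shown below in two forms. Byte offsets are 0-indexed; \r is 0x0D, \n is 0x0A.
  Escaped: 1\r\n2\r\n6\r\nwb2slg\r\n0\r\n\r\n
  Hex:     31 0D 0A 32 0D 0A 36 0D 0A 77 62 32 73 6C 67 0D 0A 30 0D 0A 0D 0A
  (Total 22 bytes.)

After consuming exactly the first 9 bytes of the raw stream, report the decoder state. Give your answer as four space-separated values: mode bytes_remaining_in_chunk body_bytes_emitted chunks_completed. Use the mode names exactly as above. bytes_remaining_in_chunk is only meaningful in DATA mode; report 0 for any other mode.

Byte 0 = '1': mode=SIZE remaining=0 emitted=0 chunks_done=0
Byte 1 = 0x0D: mode=SIZE_CR remaining=0 emitted=0 chunks_done=0
Byte 2 = 0x0A: mode=DATA remaining=1 emitted=0 chunks_done=0
Byte 3 = '2': mode=DATA_DONE remaining=0 emitted=1 chunks_done=0
Byte 4 = 0x0D: mode=DATA_CR remaining=0 emitted=1 chunks_done=0
Byte 5 = 0x0A: mode=SIZE remaining=0 emitted=1 chunks_done=1
Byte 6 = '6': mode=SIZE remaining=0 emitted=1 chunks_done=1
Byte 7 = 0x0D: mode=SIZE_CR remaining=0 emitted=1 chunks_done=1
Byte 8 = 0x0A: mode=DATA remaining=6 emitted=1 chunks_done=1

Answer: DATA 6 1 1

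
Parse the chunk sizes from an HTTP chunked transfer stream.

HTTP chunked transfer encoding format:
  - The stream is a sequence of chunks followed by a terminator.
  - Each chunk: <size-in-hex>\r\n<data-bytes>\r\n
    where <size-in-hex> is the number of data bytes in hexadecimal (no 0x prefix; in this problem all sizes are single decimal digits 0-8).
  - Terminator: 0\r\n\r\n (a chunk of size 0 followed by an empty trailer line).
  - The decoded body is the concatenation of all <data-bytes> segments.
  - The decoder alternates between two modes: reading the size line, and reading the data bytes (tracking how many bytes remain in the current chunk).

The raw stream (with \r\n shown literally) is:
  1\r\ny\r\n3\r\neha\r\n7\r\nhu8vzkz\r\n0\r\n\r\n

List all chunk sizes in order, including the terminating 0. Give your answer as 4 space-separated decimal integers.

Chunk 1: stream[0..1]='1' size=0x1=1, data at stream[3..4]='y' -> body[0..1], body so far='y'
Chunk 2: stream[6..7]='3' size=0x3=3, data at stream[9..12]='eha' -> body[1..4], body so far='yeha'
Chunk 3: stream[14..15]='7' size=0x7=7, data at stream[17..24]='hu8vzkz' -> body[4..11], body so far='yehahu8vzkz'
Chunk 4: stream[26..27]='0' size=0 (terminator). Final body='yehahu8vzkz' (11 bytes)

Answer: 1 3 7 0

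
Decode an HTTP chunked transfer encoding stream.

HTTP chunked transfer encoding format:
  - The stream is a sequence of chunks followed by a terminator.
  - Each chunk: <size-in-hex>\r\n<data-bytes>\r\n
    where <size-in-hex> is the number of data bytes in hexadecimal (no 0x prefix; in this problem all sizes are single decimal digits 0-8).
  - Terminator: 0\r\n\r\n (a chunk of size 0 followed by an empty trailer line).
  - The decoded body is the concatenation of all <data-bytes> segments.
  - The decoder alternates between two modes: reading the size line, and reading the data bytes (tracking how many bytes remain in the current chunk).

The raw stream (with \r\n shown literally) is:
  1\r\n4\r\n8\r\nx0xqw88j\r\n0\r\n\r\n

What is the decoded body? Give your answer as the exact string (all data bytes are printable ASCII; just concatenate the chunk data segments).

Chunk 1: stream[0..1]='1' size=0x1=1, data at stream[3..4]='4' -> body[0..1], body so far='4'
Chunk 2: stream[6..7]='8' size=0x8=8, data at stream[9..17]='x0xqw88j' -> body[1..9], body so far='4x0xqw88j'
Chunk 3: stream[19..20]='0' size=0 (terminator). Final body='4x0xqw88j' (9 bytes)

Answer: 4x0xqw88j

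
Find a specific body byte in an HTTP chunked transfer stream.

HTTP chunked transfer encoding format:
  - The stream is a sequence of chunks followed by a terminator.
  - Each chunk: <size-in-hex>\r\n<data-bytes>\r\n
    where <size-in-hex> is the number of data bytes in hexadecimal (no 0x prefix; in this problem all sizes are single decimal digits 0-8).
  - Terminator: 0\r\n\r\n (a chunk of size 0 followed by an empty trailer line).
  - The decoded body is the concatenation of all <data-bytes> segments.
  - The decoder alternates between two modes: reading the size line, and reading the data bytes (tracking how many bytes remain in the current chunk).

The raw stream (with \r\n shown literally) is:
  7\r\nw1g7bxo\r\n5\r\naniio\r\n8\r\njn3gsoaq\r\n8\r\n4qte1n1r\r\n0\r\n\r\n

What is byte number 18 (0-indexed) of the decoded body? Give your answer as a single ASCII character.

Chunk 1: stream[0..1]='7' size=0x7=7, data at stream[3..10]='w1g7bxo' -> body[0..7], body so far='w1g7bxo'
Chunk 2: stream[12..13]='5' size=0x5=5, data at stream[15..20]='aniio' -> body[7..12], body so far='w1g7bxoaniio'
Chunk 3: stream[22..23]='8' size=0x8=8, data at stream[25..33]='jn3gsoaq' -> body[12..20], body so far='w1g7bxoaniiojn3gsoaq'
Chunk 4: stream[35..36]='8' size=0x8=8, data at stream[38..46]='4qte1n1r' -> body[20..28], body so far='w1g7bxoaniiojn3gsoaq4qte1n1r'
Chunk 5: stream[48..49]='0' size=0 (terminator). Final body='w1g7bxoaniiojn3gsoaq4qte1n1r' (28 bytes)
Body byte 18 = 'a'

Answer: a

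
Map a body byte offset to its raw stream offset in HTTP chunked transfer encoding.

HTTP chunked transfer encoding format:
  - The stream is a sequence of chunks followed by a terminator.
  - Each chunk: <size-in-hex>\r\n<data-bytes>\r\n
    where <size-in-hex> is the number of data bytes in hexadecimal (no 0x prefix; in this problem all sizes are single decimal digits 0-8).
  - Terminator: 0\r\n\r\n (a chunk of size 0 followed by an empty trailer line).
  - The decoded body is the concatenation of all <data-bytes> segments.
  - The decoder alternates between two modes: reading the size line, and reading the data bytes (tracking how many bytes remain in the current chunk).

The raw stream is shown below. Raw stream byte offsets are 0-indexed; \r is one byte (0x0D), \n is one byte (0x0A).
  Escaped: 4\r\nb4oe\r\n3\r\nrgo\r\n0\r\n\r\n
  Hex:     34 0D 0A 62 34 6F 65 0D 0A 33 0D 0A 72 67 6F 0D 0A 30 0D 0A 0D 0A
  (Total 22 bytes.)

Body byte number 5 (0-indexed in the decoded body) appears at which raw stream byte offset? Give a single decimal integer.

Answer: 13

Derivation:
Chunk 1: stream[0..1]='4' size=0x4=4, data at stream[3..7]='b4oe' -> body[0..4], body so far='b4oe'
Chunk 2: stream[9..10]='3' size=0x3=3, data at stream[12..15]='rgo' -> body[4..7], body so far='b4oergo'
Chunk 3: stream[17..18]='0' size=0 (terminator). Final body='b4oergo' (7 bytes)
Body byte 5 at stream offset 13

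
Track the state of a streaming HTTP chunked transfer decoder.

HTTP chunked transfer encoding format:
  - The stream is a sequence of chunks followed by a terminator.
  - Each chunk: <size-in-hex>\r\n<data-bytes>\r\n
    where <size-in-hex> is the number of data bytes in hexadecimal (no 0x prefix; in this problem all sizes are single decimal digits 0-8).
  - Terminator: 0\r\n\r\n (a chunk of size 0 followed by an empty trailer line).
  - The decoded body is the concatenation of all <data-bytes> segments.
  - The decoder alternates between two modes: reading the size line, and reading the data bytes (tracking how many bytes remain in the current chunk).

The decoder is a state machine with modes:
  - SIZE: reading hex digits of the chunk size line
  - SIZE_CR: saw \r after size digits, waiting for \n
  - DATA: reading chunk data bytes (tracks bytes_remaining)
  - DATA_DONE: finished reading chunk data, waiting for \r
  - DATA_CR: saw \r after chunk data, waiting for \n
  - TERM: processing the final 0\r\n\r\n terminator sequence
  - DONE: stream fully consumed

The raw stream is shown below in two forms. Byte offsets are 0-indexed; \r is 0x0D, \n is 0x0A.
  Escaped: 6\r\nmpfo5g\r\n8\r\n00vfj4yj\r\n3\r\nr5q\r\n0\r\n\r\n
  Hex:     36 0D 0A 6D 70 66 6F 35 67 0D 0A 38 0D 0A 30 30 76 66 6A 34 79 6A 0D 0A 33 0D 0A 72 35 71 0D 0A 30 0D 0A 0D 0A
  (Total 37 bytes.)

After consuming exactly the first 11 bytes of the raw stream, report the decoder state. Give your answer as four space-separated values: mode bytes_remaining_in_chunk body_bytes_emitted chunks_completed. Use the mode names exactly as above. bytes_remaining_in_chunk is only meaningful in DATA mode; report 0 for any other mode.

Byte 0 = '6': mode=SIZE remaining=0 emitted=0 chunks_done=0
Byte 1 = 0x0D: mode=SIZE_CR remaining=0 emitted=0 chunks_done=0
Byte 2 = 0x0A: mode=DATA remaining=6 emitted=0 chunks_done=0
Byte 3 = 'm': mode=DATA remaining=5 emitted=1 chunks_done=0
Byte 4 = 'p': mode=DATA remaining=4 emitted=2 chunks_done=0
Byte 5 = 'f': mode=DATA remaining=3 emitted=3 chunks_done=0
Byte 6 = 'o': mode=DATA remaining=2 emitted=4 chunks_done=0
Byte 7 = '5': mode=DATA remaining=1 emitted=5 chunks_done=0
Byte 8 = 'g': mode=DATA_DONE remaining=0 emitted=6 chunks_done=0
Byte 9 = 0x0D: mode=DATA_CR remaining=0 emitted=6 chunks_done=0
Byte 10 = 0x0A: mode=SIZE remaining=0 emitted=6 chunks_done=1

Answer: SIZE 0 6 1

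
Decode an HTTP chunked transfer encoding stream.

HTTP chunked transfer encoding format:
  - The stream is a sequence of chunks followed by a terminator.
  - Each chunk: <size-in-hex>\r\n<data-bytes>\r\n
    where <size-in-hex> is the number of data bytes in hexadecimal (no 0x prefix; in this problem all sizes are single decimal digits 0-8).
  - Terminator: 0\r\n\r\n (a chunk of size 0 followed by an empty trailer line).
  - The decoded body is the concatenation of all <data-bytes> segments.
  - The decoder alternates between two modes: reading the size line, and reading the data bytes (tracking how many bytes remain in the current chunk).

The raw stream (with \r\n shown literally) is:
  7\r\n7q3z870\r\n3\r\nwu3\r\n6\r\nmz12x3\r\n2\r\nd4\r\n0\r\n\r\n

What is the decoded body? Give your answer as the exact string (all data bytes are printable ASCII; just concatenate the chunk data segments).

Answer: 7q3z870wu3mz12x3d4

Derivation:
Chunk 1: stream[0..1]='7' size=0x7=7, data at stream[3..10]='7q3z870' -> body[0..7], body so far='7q3z870'
Chunk 2: stream[12..13]='3' size=0x3=3, data at stream[15..18]='wu3' -> body[7..10], body so far='7q3z870wu3'
Chunk 3: stream[20..21]='6' size=0x6=6, data at stream[23..29]='mz12x3' -> body[10..16], body so far='7q3z870wu3mz12x3'
Chunk 4: stream[31..32]='2' size=0x2=2, data at stream[34..36]='d4' -> body[16..18], body so far='7q3z870wu3mz12x3d4'
Chunk 5: stream[38..39]='0' size=0 (terminator). Final body='7q3z870wu3mz12x3d4' (18 bytes)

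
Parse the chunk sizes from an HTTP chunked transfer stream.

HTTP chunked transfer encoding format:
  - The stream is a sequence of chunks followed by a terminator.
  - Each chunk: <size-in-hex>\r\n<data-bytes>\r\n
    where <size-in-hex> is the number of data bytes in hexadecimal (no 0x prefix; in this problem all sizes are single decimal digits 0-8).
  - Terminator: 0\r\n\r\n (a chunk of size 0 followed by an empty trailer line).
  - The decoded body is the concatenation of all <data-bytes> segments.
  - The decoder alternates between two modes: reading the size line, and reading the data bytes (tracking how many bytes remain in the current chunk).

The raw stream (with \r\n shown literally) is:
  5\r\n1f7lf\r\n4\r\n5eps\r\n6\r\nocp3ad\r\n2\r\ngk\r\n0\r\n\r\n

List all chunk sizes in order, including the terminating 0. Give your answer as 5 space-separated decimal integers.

Chunk 1: stream[0..1]='5' size=0x5=5, data at stream[3..8]='1f7lf' -> body[0..5], body so far='1f7lf'
Chunk 2: stream[10..11]='4' size=0x4=4, data at stream[13..17]='5eps' -> body[5..9], body so far='1f7lf5eps'
Chunk 3: stream[19..20]='6' size=0x6=6, data at stream[22..28]='ocp3ad' -> body[9..15], body so far='1f7lf5epsocp3ad'
Chunk 4: stream[30..31]='2' size=0x2=2, data at stream[33..35]='gk' -> body[15..17], body so far='1f7lf5epsocp3adgk'
Chunk 5: stream[37..38]='0' size=0 (terminator). Final body='1f7lf5epsocp3adgk' (17 bytes)

Answer: 5 4 6 2 0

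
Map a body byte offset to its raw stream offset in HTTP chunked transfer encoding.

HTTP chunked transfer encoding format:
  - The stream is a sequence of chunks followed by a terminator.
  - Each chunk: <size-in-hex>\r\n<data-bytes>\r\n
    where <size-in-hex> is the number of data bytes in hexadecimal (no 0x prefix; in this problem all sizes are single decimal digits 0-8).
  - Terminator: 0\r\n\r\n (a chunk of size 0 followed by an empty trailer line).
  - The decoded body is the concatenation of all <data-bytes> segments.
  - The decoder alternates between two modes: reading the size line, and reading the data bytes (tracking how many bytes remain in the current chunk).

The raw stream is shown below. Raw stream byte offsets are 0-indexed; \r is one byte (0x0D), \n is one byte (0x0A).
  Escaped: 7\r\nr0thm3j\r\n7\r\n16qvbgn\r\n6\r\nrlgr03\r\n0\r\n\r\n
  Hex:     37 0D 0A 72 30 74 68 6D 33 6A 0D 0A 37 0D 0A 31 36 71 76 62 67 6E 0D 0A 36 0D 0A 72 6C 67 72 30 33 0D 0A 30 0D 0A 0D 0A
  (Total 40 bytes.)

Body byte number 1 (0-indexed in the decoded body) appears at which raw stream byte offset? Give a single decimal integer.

Answer: 4

Derivation:
Chunk 1: stream[0..1]='7' size=0x7=7, data at stream[3..10]='r0thm3j' -> body[0..7], body so far='r0thm3j'
Chunk 2: stream[12..13]='7' size=0x7=7, data at stream[15..22]='16qvbgn' -> body[7..14], body so far='r0thm3j16qvbgn'
Chunk 3: stream[24..25]='6' size=0x6=6, data at stream[27..33]='rlgr03' -> body[14..20], body so far='r0thm3j16qvbgnrlgr03'
Chunk 4: stream[35..36]='0' size=0 (terminator). Final body='r0thm3j16qvbgnrlgr03' (20 bytes)
Body byte 1 at stream offset 4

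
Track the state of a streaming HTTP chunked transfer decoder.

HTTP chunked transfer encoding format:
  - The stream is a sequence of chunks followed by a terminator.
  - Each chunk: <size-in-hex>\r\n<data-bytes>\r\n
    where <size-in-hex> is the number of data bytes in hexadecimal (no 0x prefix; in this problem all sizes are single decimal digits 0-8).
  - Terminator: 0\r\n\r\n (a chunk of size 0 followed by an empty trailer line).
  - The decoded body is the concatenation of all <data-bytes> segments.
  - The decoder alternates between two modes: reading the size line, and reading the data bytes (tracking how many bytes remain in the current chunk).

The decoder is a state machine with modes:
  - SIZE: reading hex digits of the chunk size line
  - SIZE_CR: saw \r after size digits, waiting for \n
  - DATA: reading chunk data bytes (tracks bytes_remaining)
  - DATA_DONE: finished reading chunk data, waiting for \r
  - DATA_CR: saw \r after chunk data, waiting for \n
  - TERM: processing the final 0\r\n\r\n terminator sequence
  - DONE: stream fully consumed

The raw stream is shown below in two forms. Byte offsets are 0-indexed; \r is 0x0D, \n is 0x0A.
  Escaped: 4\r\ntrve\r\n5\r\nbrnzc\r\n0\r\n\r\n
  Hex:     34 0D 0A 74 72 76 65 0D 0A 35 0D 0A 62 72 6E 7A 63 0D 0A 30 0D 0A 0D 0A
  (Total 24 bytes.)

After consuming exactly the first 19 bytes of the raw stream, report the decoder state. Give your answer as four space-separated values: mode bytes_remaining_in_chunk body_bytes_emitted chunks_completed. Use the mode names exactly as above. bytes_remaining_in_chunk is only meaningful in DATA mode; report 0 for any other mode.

Answer: SIZE 0 9 2

Derivation:
Byte 0 = '4': mode=SIZE remaining=0 emitted=0 chunks_done=0
Byte 1 = 0x0D: mode=SIZE_CR remaining=0 emitted=0 chunks_done=0
Byte 2 = 0x0A: mode=DATA remaining=4 emitted=0 chunks_done=0
Byte 3 = 't': mode=DATA remaining=3 emitted=1 chunks_done=0
Byte 4 = 'r': mode=DATA remaining=2 emitted=2 chunks_done=0
Byte 5 = 'v': mode=DATA remaining=1 emitted=3 chunks_done=0
Byte 6 = 'e': mode=DATA_DONE remaining=0 emitted=4 chunks_done=0
Byte 7 = 0x0D: mode=DATA_CR remaining=0 emitted=4 chunks_done=0
Byte 8 = 0x0A: mode=SIZE remaining=0 emitted=4 chunks_done=1
Byte 9 = '5': mode=SIZE remaining=0 emitted=4 chunks_done=1
Byte 10 = 0x0D: mode=SIZE_CR remaining=0 emitted=4 chunks_done=1
Byte 11 = 0x0A: mode=DATA remaining=5 emitted=4 chunks_done=1
Byte 12 = 'b': mode=DATA remaining=4 emitted=5 chunks_done=1
Byte 13 = 'r': mode=DATA remaining=3 emitted=6 chunks_done=1
Byte 14 = 'n': mode=DATA remaining=2 emitted=7 chunks_done=1
Byte 15 = 'z': mode=DATA remaining=1 emitted=8 chunks_done=1
Byte 16 = 'c': mode=DATA_DONE remaining=0 emitted=9 chunks_done=1
Byte 17 = 0x0D: mode=DATA_CR remaining=0 emitted=9 chunks_done=1
Byte 18 = 0x0A: mode=SIZE remaining=0 emitted=9 chunks_done=2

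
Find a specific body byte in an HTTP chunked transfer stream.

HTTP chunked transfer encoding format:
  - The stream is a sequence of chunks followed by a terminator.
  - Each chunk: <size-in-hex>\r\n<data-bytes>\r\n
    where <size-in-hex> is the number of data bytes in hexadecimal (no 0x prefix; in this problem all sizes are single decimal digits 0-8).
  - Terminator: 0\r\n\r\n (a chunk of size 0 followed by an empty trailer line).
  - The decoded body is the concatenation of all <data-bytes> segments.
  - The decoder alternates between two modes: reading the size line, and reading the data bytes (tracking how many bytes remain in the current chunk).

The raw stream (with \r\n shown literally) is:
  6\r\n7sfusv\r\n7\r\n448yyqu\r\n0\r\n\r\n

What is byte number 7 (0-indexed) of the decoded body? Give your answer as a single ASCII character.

Chunk 1: stream[0..1]='6' size=0x6=6, data at stream[3..9]='7sfusv' -> body[0..6], body so far='7sfusv'
Chunk 2: stream[11..12]='7' size=0x7=7, data at stream[14..21]='448yyqu' -> body[6..13], body so far='7sfusv448yyqu'
Chunk 3: stream[23..24]='0' size=0 (terminator). Final body='7sfusv448yyqu' (13 bytes)
Body byte 7 = '4'

Answer: 4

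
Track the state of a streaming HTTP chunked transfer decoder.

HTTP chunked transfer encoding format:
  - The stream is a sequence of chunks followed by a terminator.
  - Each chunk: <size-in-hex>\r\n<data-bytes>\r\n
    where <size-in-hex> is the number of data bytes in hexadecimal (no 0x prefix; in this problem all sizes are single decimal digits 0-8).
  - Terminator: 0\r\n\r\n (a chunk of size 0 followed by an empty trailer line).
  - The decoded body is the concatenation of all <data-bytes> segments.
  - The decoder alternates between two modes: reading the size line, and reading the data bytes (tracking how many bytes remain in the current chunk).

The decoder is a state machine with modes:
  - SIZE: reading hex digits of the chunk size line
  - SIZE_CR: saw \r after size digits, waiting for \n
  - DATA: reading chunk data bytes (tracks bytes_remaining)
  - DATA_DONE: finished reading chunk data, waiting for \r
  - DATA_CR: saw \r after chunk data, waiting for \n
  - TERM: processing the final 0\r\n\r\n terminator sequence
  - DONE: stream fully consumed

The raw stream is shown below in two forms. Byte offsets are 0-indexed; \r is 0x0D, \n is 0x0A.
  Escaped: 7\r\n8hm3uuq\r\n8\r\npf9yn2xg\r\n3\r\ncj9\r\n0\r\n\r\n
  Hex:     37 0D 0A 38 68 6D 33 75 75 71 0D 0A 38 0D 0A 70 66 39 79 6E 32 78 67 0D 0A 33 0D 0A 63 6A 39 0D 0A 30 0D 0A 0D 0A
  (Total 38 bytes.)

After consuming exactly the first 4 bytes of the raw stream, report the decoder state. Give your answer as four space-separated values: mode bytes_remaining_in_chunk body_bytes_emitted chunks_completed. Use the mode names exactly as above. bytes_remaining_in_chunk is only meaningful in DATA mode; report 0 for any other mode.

Answer: DATA 6 1 0

Derivation:
Byte 0 = '7': mode=SIZE remaining=0 emitted=0 chunks_done=0
Byte 1 = 0x0D: mode=SIZE_CR remaining=0 emitted=0 chunks_done=0
Byte 2 = 0x0A: mode=DATA remaining=7 emitted=0 chunks_done=0
Byte 3 = '8': mode=DATA remaining=6 emitted=1 chunks_done=0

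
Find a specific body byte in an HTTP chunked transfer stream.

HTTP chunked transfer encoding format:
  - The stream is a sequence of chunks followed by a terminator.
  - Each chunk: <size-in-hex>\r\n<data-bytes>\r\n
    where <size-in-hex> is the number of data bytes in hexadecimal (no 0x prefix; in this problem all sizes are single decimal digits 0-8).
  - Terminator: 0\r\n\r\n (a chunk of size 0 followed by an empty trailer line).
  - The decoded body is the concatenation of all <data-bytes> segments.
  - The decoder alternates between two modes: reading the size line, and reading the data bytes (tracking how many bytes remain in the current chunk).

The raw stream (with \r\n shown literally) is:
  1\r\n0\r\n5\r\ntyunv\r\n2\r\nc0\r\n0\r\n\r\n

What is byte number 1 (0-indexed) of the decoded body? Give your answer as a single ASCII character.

Answer: t

Derivation:
Chunk 1: stream[0..1]='1' size=0x1=1, data at stream[3..4]='0' -> body[0..1], body so far='0'
Chunk 2: stream[6..7]='5' size=0x5=5, data at stream[9..14]='tyunv' -> body[1..6], body so far='0tyunv'
Chunk 3: stream[16..17]='2' size=0x2=2, data at stream[19..21]='c0' -> body[6..8], body so far='0tyunvc0'
Chunk 4: stream[23..24]='0' size=0 (terminator). Final body='0tyunvc0' (8 bytes)
Body byte 1 = 't'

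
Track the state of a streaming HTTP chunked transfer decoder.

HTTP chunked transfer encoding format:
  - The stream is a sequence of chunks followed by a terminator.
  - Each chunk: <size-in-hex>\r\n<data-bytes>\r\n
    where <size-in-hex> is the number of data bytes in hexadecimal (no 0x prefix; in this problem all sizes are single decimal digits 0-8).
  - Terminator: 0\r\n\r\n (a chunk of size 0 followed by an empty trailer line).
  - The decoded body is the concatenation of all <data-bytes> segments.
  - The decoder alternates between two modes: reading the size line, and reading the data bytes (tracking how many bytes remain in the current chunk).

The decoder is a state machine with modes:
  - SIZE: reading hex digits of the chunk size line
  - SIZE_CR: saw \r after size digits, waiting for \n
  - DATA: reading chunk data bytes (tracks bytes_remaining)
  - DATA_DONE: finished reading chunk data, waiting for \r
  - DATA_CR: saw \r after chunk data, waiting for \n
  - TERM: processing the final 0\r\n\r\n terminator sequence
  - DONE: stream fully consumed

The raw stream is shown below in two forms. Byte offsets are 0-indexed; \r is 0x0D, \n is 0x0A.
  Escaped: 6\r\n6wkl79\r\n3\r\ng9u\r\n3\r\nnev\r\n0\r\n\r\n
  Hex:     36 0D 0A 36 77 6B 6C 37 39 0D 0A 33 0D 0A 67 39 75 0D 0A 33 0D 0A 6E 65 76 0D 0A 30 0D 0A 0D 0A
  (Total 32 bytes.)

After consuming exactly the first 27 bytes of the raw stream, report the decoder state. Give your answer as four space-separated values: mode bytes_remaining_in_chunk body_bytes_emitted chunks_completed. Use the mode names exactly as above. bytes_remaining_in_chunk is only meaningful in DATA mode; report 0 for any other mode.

Answer: SIZE 0 12 3

Derivation:
Byte 0 = '6': mode=SIZE remaining=0 emitted=0 chunks_done=0
Byte 1 = 0x0D: mode=SIZE_CR remaining=0 emitted=0 chunks_done=0
Byte 2 = 0x0A: mode=DATA remaining=6 emitted=0 chunks_done=0
Byte 3 = '6': mode=DATA remaining=5 emitted=1 chunks_done=0
Byte 4 = 'w': mode=DATA remaining=4 emitted=2 chunks_done=0
Byte 5 = 'k': mode=DATA remaining=3 emitted=3 chunks_done=0
Byte 6 = 'l': mode=DATA remaining=2 emitted=4 chunks_done=0
Byte 7 = '7': mode=DATA remaining=1 emitted=5 chunks_done=0
Byte 8 = '9': mode=DATA_DONE remaining=0 emitted=6 chunks_done=0
Byte 9 = 0x0D: mode=DATA_CR remaining=0 emitted=6 chunks_done=0
Byte 10 = 0x0A: mode=SIZE remaining=0 emitted=6 chunks_done=1
Byte 11 = '3': mode=SIZE remaining=0 emitted=6 chunks_done=1
Byte 12 = 0x0D: mode=SIZE_CR remaining=0 emitted=6 chunks_done=1
Byte 13 = 0x0A: mode=DATA remaining=3 emitted=6 chunks_done=1
Byte 14 = 'g': mode=DATA remaining=2 emitted=7 chunks_done=1
Byte 15 = '9': mode=DATA remaining=1 emitted=8 chunks_done=1
Byte 16 = 'u': mode=DATA_DONE remaining=0 emitted=9 chunks_done=1
Byte 17 = 0x0D: mode=DATA_CR remaining=0 emitted=9 chunks_done=1
Byte 18 = 0x0A: mode=SIZE remaining=0 emitted=9 chunks_done=2
Byte 19 = '3': mode=SIZE remaining=0 emitted=9 chunks_done=2
Byte 20 = 0x0D: mode=SIZE_CR remaining=0 emitted=9 chunks_done=2
Byte 21 = 0x0A: mode=DATA remaining=3 emitted=9 chunks_done=2
Byte 22 = 'n': mode=DATA remaining=2 emitted=10 chunks_done=2
Byte 23 = 'e': mode=DATA remaining=1 emitted=11 chunks_done=2
Byte 24 = 'v': mode=DATA_DONE remaining=0 emitted=12 chunks_done=2
Byte 25 = 0x0D: mode=DATA_CR remaining=0 emitted=12 chunks_done=2
Byte 26 = 0x0A: mode=SIZE remaining=0 emitted=12 chunks_done=3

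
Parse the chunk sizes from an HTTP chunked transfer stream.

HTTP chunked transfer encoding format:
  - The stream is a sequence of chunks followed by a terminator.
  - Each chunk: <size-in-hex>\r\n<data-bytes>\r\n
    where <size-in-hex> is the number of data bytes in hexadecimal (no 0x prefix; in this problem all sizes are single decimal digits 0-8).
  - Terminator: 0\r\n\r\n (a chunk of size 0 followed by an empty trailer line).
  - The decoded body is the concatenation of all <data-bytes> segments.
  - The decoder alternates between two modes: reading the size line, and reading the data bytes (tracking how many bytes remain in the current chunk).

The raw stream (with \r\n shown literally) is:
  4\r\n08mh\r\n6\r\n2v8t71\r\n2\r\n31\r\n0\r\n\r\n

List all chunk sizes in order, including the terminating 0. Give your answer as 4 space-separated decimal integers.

Answer: 4 6 2 0

Derivation:
Chunk 1: stream[0..1]='4' size=0x4=4, data at stream[3..7]='08mh' -> body[0..4], body so far='08mh'
Chunk 2: stream[9..10]='6' size=0x6=6, data at stream[12..18]='2v8t71' -> body[4..10], body so far='08mh2v8t71'
Chunk 3: stream[20..21]='2' size=0x2=2, data at stream[23..25]='31' -> body[10..12], body so far='08mh2v8t7131'
Chunk 4: stream[27..28]='0' size=0 (terminator). Final body='08mh2v8t7131' (12 bytes)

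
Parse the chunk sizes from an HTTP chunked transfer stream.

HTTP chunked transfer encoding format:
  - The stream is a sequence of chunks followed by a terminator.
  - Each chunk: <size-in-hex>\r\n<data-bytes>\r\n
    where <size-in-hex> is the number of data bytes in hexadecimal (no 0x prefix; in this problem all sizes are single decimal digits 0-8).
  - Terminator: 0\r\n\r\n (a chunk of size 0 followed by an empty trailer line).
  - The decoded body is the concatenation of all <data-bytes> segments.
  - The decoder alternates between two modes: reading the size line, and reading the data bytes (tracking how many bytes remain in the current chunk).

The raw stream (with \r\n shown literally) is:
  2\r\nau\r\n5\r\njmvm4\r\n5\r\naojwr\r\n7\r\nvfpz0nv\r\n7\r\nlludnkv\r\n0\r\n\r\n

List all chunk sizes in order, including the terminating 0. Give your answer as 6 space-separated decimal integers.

Answer: 2 5 5 7 7 0

Derivation:
Chunk 1: stream[0..1]='2' size=0x2=2, data at stream[3..5]='au' -> body[0..2], body so far='au'
Chunk 2: stream[7..8]='5' size=0x5=5, data at stream[10..15]='jmvm4' -> body[2..7], body so far='aujmvm4'
Chunk 3: stream[17..18]='5' size=0x5=5, data at stream[20..25]='aojwr' -> body[7..12], body so far='aujmvm4aojwr'
Chunk 4: stream[27..28]='7' size=0x7=7, data at stream[30..37]='vfpz0nv' -> body[12..19], body so far='aujmvm4aojwrvfpz0nv'
Chunk 5: stream[39..40]='7' size=0x7=7, data at stream[42..49]='lludnkv' -> body[19..26], body so far='aujmvm4aojwrvfpz0nvlludnkv'
Chunk 6: stream[51..52]='0' size=0 (terminator). Final body='aujmvm4aojwrvfpz0nvlludnkv' (26 bytes)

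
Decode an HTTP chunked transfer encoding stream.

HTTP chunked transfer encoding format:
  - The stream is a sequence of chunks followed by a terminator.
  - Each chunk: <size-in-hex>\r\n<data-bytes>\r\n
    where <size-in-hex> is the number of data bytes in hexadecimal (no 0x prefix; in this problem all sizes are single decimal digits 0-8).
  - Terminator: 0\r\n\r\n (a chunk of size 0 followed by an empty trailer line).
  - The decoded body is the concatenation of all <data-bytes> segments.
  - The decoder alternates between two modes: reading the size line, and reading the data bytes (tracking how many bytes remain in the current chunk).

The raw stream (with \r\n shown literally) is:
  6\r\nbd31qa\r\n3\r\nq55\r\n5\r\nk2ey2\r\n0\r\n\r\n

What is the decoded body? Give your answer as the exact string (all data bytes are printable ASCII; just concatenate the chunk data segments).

Chunk 1: stream[0..1]='6' size=0x6=6, data at stream[3..9]='bd31qa' -> body[0..6], body so far='bd31qa'
Chunk 2: stream[11..12]='3' size=0x3=3, data at stream[14..17]='q55' -> body[6..9], body so far='bd31qaq55'
Chunk 3: stream[19..20]='5' size=0x5=5, data at stream[22..27]='k2ey2' -> body[9..14], body so far='bd31qaq55k2ey2'
Chunk 4: stream[29..30]='0' size=0 (terminator). Final body='bd31qaq55k2ey2' (14 bytes)

Answer: bd31qaq55k2ey2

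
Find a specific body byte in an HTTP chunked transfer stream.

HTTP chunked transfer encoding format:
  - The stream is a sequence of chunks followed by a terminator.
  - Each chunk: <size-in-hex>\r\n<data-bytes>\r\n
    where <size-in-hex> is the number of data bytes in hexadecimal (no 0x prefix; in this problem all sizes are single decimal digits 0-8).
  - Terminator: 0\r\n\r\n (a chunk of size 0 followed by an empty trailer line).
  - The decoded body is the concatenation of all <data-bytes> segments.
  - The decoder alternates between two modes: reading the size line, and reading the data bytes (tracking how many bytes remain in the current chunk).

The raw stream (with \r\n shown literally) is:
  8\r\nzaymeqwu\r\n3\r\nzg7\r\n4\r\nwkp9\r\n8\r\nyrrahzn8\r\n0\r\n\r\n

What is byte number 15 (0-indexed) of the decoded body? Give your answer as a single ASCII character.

Answer: y

Derivation:
Chunk 1: stream[0..1]='8' size=0x8=8, data at stream[3..11]='zaymeqwu' -> body[0..8], body so far='zaymeqwu'
Chunk 2: stream[13..14]='3' size=0x3=3, data at stream[16..19]='zg7' -> body[8..11], body so far='zaymeqwuzg7'
Chunk 3: stream[21..22]='4' size=0x4=4, data at stream[24..28]='wkp9' -> body[11..15], body so far='zaymeqwuzg7wkp9'
Chunk 4: stream[30..31]='8' size=0x8=8, data at stream[33..41]='yrrahzn8' -> body[15..23], body so far='zaymeqwuzg7wkp9yrrahzn8'
Chunk 5: stream[43..44]='0' size=0 (terminator). Final body='zaymeqwuzg7wkp9yrrahzn8' (23 bytes)
Body byte 15 = 'y'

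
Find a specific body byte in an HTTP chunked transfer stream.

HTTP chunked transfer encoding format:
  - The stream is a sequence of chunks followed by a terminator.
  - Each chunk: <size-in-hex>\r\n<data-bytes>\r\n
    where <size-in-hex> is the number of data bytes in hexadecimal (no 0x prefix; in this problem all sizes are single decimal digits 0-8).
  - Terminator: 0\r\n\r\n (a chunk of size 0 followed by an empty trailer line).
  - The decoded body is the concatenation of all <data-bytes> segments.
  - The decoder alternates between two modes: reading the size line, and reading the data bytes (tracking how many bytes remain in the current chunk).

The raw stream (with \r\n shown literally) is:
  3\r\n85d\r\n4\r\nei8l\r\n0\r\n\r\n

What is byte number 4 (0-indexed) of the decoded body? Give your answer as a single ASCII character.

Chunk 1: stream[0..1]='3' size=0x3=3, data at stream[3..6]='85d' -> body[0..3], body so far='85d'
Chunk 2: stream[8..9]='4' size=0x4=4, data at stream[11..15]='ei8l' -> body[3..7], body so far='85dei8l'
Chunk 3: stream[17..18]='0' size=0 (terminator). Final body='85dei8l' (7 bytes)
Body byte 4 = 'i'

Answer: i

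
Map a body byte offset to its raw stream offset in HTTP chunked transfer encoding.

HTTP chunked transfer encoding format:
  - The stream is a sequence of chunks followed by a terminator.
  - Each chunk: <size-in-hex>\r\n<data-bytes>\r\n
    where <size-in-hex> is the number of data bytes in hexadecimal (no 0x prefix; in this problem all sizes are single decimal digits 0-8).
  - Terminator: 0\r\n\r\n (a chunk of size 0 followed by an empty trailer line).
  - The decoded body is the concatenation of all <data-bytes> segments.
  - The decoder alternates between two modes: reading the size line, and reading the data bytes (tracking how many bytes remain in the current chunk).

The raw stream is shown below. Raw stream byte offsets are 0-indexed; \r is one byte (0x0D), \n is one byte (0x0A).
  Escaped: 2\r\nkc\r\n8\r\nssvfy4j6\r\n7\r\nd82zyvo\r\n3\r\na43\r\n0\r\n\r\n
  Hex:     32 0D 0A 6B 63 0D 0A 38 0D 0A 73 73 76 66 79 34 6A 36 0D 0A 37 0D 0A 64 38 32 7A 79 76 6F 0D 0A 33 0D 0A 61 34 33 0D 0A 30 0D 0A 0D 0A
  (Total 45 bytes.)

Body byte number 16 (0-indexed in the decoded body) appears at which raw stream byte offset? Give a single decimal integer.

Answer: 29

Derivation:
Chunk 1: stream[0..1]='2' size=0x2=2, data at stream[3..5]='kc' -> body[0..2], body so far='kc'
Chunk 2: stream[7..8]='8' size=0x8=8, data at stream[10..18]='ssvfy4j6' -> body[2..10], body so far='kcssvfy4j6'
Chunk 3: stream[20..21]='7' size=0x7=7, data at stream[23..30]='d82zyvo' -> body[10..17], body so far='kcssvfy4j6d82zyvo'
Chunk 4: stream[32..33]='3' size=0x3=3, data at stream[35..38]='a43' -> body[17..20], body so far='kcssvfy4j6d82zyvoa43'
Chunk 5: stream[40..41]='0' size=0 (terminator). Final body='kcssvfy4j6d82zyvoa43' (20 bytes)
Body byte 16 at stream offset 29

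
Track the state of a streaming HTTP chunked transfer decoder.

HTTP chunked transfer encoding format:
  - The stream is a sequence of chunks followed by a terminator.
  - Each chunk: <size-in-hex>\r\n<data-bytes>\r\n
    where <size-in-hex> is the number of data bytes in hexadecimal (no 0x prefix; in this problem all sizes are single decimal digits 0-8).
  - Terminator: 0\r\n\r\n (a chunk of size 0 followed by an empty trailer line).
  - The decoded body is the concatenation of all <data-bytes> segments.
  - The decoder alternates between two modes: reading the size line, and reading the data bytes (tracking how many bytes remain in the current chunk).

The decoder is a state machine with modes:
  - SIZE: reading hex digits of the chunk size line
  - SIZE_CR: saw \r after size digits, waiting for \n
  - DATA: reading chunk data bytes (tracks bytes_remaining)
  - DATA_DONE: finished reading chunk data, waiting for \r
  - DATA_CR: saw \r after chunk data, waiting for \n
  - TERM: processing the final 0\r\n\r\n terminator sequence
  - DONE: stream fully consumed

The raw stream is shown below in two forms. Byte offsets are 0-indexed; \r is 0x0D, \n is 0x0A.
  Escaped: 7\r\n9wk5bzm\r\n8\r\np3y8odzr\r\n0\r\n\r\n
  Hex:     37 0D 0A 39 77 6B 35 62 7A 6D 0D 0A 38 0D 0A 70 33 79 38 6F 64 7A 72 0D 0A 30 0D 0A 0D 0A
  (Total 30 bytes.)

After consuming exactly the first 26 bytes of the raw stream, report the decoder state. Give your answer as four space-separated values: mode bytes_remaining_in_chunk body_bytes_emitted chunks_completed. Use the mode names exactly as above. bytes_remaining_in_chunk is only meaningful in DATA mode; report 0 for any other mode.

Answer: SIZE 0 15 2

Derivation:
Byte 0 = '7': mode=SIZE remaining=0 emitted=0 chunks_done=0
Byte 1 = 0x0D: mode=SIZE_CR remaining=0 emitted=0 chunks_done=0
Byte 2 = 0x0A: mode=DATA remaining=7 emitted=0 chunks_done=0
Byte 3 = '9': mode=DATA remaining=6 emitted=1 chunks_done=0
Byte 4 = 'w': mode=DATA remaining=5 emitted=2 chunks_done=0
Byte 5 = 'k': mode=DATA remaining=4 emitted=3 chunks_done=0
Byte 6 = '5': mode=DATA remaining=3 emitted=4 chunks_done=0
Byte 7 = 'b': mode=DATA remaining=2 emitted=5 chunks_done=0
Byte 8 = 'z': mode=DATA remaining=1 emitted=6 chunks_done=0
Byte 9 = 'm': mode=DATA_DONE remaining=0 emitted=7 chunks_done=0
Byte 10 = 0x0D: mode=DATA_CR remaining=0 emitted=7 chunks_done=0
Byte 11 = 0x0A: mode=SIZE remaining=0 emitted=7 chunks_done=1
Byte 12 = '8': mode=SIZE remaining=0 emitted=7 chunks_done=1
Byte 13 = 0x0D: mode=SIZE_CR remaining=0 emitted=7 chunks_done=1
Byte 14 = 0x0A: mode=DATA remaining=8 emitted=7 chunks_done=1
Byte 15 = 'p': mode=DATA remaining=7 emitted=8 chunks_done=1
Byte 16 = '3': mode=DATA remaining=6 emitted=9 chunks_done=1
Byte 17 = 'y': mode=DATA remaining=5 emitted=10 chunks_done=1
Byte 18 = '8': mode=DATA remaining=4 emitted=11 chunks_done=1
Byte 19 = 'o': mode=DATA remaining=3 emitted=12 chunks_done=1
Byte 20 = 'd': mode=DATA remaining=2 emitted=13 chunks_done=1
Byte 21 = 'z': mode=DATA remaining=1 emitted=14 chunks_done=1
Byte 22 = 'r': mode=DATA_DONE remaining=0 emitted=15 chunks_done=1
Byte 23 = 0x0D: mode=DATA_CR remaining=0 emitted=15 chunks_done=1
Byte 24 = 0x0A: mode=SIZE remaining=0 emitted=15 chunks_done=2
Byte 25 = '0': mode=SIZE remaining=0 emitted=15 chunks_done=2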